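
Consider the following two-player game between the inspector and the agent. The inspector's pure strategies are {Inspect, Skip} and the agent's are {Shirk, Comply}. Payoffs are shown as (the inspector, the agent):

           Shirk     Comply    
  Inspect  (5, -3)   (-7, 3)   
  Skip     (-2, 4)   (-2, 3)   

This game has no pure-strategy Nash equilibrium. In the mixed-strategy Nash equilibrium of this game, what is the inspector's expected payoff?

For the inspector to be willing to mix, the inspector must be indifferent between Inspect and Skip, which pins down the agent's mix.
  the inspector's expected payoff from Inspect: q·5 + (1−q)·(-7) = 12q - 7
  the inspector's expected payoff from Skip: q·(-2) + (1−q)·(-2) = -2
  12q - 7 = -2  ⇒  12q = 5  ⇒  q = 5/12.
At equilibrium the inspector is indifferent across rows, so the inspector's payoff equals the payoff from Inspect: (5/12)·5 + (7/12)·(-7) = -2.

-2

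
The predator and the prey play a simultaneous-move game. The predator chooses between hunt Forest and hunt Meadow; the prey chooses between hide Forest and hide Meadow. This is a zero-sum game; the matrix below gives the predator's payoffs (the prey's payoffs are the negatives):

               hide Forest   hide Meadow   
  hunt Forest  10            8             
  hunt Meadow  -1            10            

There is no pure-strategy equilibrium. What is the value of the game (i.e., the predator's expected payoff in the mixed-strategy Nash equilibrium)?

Set the predator's expected payoff from hunt Forest equal to that from hunt Meadow:
  the predator's expected payoff from hunt Forest: q·10 + (1−q)·8 = 2q + 8
  the predator's expected payoff from hunt Meadow: q·(-1) + (1−q)·10 = -11q + 10
  2q + 8 = -11q + 10  ⇒  13q = 2  ⇒  q = 2/13.
The value is the predator's expected payoff against this mix (using hunt Forest): (2/13)·10 + (11/13)·8 = 108/13.

v = 108/13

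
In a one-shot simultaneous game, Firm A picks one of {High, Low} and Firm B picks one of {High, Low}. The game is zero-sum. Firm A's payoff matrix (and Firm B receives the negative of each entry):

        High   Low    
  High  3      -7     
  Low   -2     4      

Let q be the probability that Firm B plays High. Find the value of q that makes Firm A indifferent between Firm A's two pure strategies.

Firm B's mix must leave Firm A indifferent between High and Low.
  Firm A's expected payoff from High: q·3 + (1−q)·(-7) = 10q - 7
  Firm A's expected payoff from Low: q·(-2) + (1−q)·4 = -6q + 4
  10q - 7 = -6q + 4  ⇒  16q = 11  ⇒  q = 11/16.

q = 11/16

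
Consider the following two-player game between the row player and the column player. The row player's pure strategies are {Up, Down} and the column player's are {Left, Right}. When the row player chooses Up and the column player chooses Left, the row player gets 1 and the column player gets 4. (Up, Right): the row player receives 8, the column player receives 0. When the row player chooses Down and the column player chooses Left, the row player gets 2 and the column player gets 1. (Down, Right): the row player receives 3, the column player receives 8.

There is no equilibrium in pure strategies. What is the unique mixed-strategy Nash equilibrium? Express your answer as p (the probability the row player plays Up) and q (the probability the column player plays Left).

Set the column player's expected payoff from Left equal to that from Right:
  the column player's payoff from Left: p·4 + (1−p)·1 = 3p + 1
  the column player's payoff from Right: p·0 + (1−p)·8 = -8p + 8
  3p + 1 = -8p + 8  ⇒  11p = 7  ⇒  p = 7/11.
In a mixed equilibrium the row player is indifferent between Up and Down; this condition fixes q.
  the row player's payoff to Up: q·1 + (1−q)·8 = -7q + 8
  the row player's payoff to Down: q·2 + (1−q)·3 = -q + 3
  -7q + 8 = -q + 3  ⇒  -6q = -5  ⇒  q = 5/6.

p = 7/11, q = 5/6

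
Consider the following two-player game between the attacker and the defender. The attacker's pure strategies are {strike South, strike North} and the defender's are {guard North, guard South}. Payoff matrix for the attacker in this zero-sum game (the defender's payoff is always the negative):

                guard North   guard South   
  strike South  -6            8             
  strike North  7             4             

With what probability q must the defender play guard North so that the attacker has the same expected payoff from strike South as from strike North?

q = 4/17

In a mixed equilibrium the attacker is indifferent between strike South and strike North; this condition fixes q.
  the attacker's expected payoff from strike South: q·(-6) + (1−q)·8 = -14q + 8
  the attacker's expected payoff from strike North: q·7 + (1−q)·4 = 3q + 4
  -14q + 8 = 3q + 4  ⇒  -17q = -4  ⇒  q = 4/17.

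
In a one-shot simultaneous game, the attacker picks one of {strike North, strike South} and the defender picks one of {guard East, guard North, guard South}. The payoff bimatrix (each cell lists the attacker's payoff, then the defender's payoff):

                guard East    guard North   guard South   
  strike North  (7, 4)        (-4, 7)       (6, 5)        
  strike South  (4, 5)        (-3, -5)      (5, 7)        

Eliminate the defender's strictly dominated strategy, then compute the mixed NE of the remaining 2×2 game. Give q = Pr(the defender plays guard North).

q = 1/2

The defender's strategy guard East is strictly dominated by guard South: 5 > 4 and 7 > 5. Eliminate guard East.
The attacker's indifference between strike North and strike South determines the defender's mixing probability q:
  the attacker's payoff from strike North: q·(-4) + (1−q)·6 = -10q + 6
  the attacker's payoff from strike South: q·(-3) + (1−q)·5 = -8q + 5
  -10q + 6 = -8q + 5  ⇒  -2q = -1  ⇒  q = 1/2.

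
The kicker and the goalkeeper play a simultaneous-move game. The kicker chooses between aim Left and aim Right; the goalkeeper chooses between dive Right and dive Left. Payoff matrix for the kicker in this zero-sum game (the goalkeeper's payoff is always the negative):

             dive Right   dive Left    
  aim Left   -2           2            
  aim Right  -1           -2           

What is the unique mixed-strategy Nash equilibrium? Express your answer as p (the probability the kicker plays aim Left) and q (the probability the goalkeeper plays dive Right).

For the goalkeeper to be willing to mix, the goalkeeper must be indifferent between dive Right and dive Left, which pins down the kicker's mix.
  the goalkeeper's payoff to dive Right: p·2 + (1−p)·1 = p + 1
  the goalkeeper's payoff to dive Left: p·(-2) + (1−p)·2 = -4p + 2
  p + 1 = -4p + 2  ⇒  5p = 1  ⇒  p = 1/5.
Set the kicker's expected payoff from aim Left equal to that from aim Right:
  the kicker's expected payoff from aim Left: q·(-2) + (1−q)·2 = -4q + 2
  the kicker's expected payoff from aim Right: q·(-1) + (1−q)·(-2) = q - 2
  -4q + 2 = q - 2  ⇒  -5q = -4  ⇒  q = 4/5.

p = 1/5, q = 4/5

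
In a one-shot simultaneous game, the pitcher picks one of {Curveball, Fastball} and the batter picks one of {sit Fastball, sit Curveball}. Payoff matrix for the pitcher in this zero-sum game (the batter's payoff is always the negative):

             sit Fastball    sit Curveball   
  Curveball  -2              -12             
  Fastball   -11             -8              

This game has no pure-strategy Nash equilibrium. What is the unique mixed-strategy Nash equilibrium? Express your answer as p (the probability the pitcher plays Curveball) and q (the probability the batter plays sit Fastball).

p = 3/13, q = 4/13

The pitcher's mix must leave the batter indifferent between sit Fastball and sit Curveball.
  the batter's payoff to sit Fastball: p·2 + (1−p)·11 = -9p + 11
  the batter's payoff to sit Curveball: p·12 + (1−p)·8 = 4p + 8
  -9p + 11 = 4p + 8  ⇒  -13p = -3  ⇒  p = 3/13.
For the pitcher to be willing to mix, the pitcher must be indifferent between Curveball and Fastball, which pins down the batter's mix.
  the pitcher's payoff to Curveball: q·(-2) + (1−q)·(-12) = 10q - 12
  the pitcher's payoff to Fastball: q·(-11) + (1−q)·(-8) = -3q - 8
  10q - 12 = -3q - 8  ⇒  13q = 4  ⇒  q = 4/13.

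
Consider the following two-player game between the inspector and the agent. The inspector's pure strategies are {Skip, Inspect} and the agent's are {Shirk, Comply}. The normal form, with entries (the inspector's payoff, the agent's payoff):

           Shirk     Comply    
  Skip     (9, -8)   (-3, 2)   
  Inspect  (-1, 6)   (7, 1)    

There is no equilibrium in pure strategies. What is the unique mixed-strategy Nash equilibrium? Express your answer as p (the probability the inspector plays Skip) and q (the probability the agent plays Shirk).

p = 1/3, q = 1/2

The inspector's mix must leave the agent indifferent between Shirk and Comply.
  the agent's payoff to Shirk: p·(-8) + (1−p)·6 = -14p + 6
  the agent's payoff to Comply: p·2 + (1−p)·1 = p + 1
  -14p + 6 = p + 1  ⇒  -15p = -5  ⇒  p = 1/3.
Set the inspector's expected payoff from Skip equal to that from Inspect:
  the inspector's payoff from Skip: q·9 + (1−q)·(-3) = 12q - 3
  the inspector's payoff from Inspect: q·(-1) + (1−q)·7 = -8q + 7
  12q - 3 = -8q + 7  ⇒  20q = 10  ⇒  q = 1/2.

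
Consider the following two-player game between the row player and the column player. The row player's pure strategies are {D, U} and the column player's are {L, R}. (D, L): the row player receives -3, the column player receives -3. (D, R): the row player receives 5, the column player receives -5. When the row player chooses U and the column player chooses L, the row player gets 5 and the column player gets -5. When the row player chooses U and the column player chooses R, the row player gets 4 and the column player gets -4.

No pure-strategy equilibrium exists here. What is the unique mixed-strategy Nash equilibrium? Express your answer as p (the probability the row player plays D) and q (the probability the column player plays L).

p = 1/3, q = 1/9

In a mixed equilibrium the column player is indifferent between L and R; this condition fixes p.
  the column player's payoff from L: p·(-3) + (1−p)·(-5) = 2p - 5
  the column player's payoff from R: p·(-5) + (1−p)·(-4) = -p - 4
  2p - 5 = -p - 4  ⇒  3p = 1  ⇒  p = 1/3.
The column player's mix must leave the row player indifferent between D and U.
  the row player's expected payoff from D: q·(-3) + (1−q)·5 = -8q + 5
  the row player's expected payoff from U: q·5 + (1−q)·4 = q + 4
  -8q + 5 = q + 4  ⇒  -9q = -1  ⇒  q = 1/9.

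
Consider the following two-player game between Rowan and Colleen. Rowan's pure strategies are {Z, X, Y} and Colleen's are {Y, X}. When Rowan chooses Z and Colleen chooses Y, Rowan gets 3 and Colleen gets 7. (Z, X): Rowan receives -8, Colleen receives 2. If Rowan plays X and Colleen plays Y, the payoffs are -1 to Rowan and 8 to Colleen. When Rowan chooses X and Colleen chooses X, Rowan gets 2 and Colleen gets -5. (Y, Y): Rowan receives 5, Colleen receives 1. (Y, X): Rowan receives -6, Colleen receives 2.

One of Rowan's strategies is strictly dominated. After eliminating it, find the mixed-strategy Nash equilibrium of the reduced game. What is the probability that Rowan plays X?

Rowan's strategy Z is strictly dominated by Y: 5 > 3 and -6 > -8. Eliminate Z.
For Colleen to be willing to mix, Colleen must be indifferent between Y and X, which pins down Rowan's mix.
  Colleen's payoff to Y: p·8 + (1−p)·1 = 7p + 1
  Colleen's payoff to X: p·(-5) + (1−p)·2 = -7p + 2
  7p + 1 = -7p + 2  ⇒  14p = 1  ⇒  p = 1/14.

p = 1/14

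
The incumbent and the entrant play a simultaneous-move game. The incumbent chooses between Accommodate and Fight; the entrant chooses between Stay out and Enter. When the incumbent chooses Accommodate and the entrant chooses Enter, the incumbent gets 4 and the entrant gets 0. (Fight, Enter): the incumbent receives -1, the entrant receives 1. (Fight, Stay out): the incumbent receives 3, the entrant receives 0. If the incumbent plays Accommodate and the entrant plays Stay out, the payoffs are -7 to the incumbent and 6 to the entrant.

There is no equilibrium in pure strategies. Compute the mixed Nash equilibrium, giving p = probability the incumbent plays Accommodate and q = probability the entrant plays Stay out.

p = 1/7, q = 1/3

The incumbent's mix must leave the entrant indifferent between Stay out and Enter.
  the entrant's expected payoff from Stay out: p·6 + (1−p)·0 = 6p
  the entrant's expected payoff from Enter: p·0 + (1−p)·1 = -p + 1
  6p = -p + 1  ⇒  7p = 1  ⇒  p = 1/7.
The incumbent's indifference between Accommodate and Fight determines the entrant's mixing probability q:
  the incumbent's payoff from Accommodate: q·(-7) + (1−q)·4 = -11q + 4
  the incumbent's payoff from Fight: q·3 + (1−q)·(-1) = 4q - 1
  -11q + 4 = 4q - 1  ⇒  -15q = -5  ⇒  q = 1/3.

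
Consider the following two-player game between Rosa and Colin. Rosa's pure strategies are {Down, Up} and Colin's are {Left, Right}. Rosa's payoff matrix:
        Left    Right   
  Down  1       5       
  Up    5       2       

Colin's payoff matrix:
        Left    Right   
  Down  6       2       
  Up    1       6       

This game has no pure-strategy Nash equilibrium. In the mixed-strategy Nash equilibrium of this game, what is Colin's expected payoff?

In a mixed equilibrium Colin is indifferent between Left and Right; this condition fixes p.
  Colin's payoff to Left: p·6 + (1−p)·1 = 5p + 1
  Colin's payoff to Right: p·2 + (1−p)·6 = -4p + 6
  5p + 1 = -4p + 6  ⇒  9p = 5  ⇒  p = 5/9.
At equilibrium Colin is indifferent across columns, so Colin's payoff equals the payoff from Left: (5/9)·6 + (4/9)·1 = 34/9.

34/9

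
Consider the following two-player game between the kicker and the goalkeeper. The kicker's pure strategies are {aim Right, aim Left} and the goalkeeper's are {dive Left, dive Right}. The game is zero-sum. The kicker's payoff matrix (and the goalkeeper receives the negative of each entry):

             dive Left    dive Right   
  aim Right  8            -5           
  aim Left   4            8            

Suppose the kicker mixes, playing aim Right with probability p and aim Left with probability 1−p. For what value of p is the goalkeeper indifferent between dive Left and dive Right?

p = 4/17

The goalkeeper's indifference between dive Left and dive Right determines the kicker's mixing probability p:
  the goalkeeper's expected payoff from dive Left: p·(-8) + (1−p)·(-4) = -4p - 4
  the goalkeeper's expected payoff from dive Right: p·5 + (1−p)·(-8) = 13p - 8
  -4p - 4 = 13p - 8  ⇒  -17p = -4  ⇒  p = 4/17.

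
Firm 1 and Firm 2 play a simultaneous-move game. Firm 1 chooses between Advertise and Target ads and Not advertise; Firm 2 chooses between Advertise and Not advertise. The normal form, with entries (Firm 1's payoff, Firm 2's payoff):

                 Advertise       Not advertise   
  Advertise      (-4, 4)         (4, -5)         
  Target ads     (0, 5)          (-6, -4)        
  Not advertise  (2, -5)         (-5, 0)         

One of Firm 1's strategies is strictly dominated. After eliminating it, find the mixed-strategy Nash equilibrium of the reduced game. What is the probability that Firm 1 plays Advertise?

p = 5/14

Firm 1's strategy Target ads is strictly dominated by Not advertise: 2 > 0 and -5 > -6. Eliminate Target ads.
Set Firm 2's expected payoff from Advertise equal to that from Not advertise:
  Firm 2's payoff from Advertise: p·4 + (1−p)·(-5) = 9p - 5
  Firm 2's payoff from Not advertise: p·(-5) + (1−p)·0 = -5p
  9p - 5 = -5p  ⇒  14p = 5  ⇒  p = 5/14.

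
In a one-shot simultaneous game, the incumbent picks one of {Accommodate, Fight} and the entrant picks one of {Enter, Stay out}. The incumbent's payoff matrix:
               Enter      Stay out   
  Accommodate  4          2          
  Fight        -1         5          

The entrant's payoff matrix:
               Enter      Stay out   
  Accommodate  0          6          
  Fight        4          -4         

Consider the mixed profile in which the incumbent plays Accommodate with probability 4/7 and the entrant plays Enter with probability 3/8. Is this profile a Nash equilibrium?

Check the entrant's indifference given the incumbent's mix p = 4/7:
  payoff from Enter = 12/7; payoff from Stay out = 12/7 — equal.
Check the incumbent's indifference given the entrant's mix q = 3/8:
  payoff from Accommodate = 11/4; payoff from Fight = 11/4 — equal.
Both players are indifferent, so neither can profitably deviate.

Yes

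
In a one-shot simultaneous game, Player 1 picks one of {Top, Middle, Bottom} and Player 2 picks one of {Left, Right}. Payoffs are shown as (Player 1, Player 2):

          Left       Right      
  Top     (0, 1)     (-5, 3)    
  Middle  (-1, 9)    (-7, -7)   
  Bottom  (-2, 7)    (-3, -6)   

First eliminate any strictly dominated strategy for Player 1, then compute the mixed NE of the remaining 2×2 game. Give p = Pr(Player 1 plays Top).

p = 13/15

Player 1's strategy Middle is strictly dominated by Top: 0 > -1 and -5 > -7. Eliminate Middle.
Player 2's indifference between Left and Right determines Player 1's mixing probability p:
  Player 2's expected payoff from Left: p·1 + (1−p)·7 = -6p + 7
  Player 2's expected payoff from Right: p·3 + (1−p)·(-6) = 9p - 6
  -6p + 7 = 9p - 6  ⇒  -15p = -13  ⇒  p = 13/15.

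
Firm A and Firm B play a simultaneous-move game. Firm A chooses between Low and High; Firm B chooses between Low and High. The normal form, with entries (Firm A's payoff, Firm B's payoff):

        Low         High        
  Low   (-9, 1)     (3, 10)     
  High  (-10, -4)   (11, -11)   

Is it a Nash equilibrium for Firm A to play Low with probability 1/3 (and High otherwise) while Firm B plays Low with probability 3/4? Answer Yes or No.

No

Given Firm A's mix p = 1/3, Firm B's payoff from Low is -7/3 but from High is -4. Firm B strictly prefers Low, so Firm B would not mix.
So the proposed profile is not a Nash equilibrium.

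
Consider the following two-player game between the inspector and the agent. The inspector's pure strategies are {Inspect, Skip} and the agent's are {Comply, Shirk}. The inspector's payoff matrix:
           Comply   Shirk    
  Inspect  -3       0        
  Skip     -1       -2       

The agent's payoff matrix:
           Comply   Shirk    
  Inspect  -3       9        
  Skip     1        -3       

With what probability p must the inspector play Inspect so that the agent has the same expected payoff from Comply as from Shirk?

The agent's indifference between Comply and Shirk determines the inspector's mixing probability p:
  the agent's expected payoff from Comply: p·(-3) + (1−p)·1 = -4p + 1
  the agent's expected payoff from Shirk: p·9 + (1−p)·(-3) = 12p - 3
  -4p + 1 = 12p - 3  ⇒  -16p = -4  ⇒  p = 1/4.

p = 1/4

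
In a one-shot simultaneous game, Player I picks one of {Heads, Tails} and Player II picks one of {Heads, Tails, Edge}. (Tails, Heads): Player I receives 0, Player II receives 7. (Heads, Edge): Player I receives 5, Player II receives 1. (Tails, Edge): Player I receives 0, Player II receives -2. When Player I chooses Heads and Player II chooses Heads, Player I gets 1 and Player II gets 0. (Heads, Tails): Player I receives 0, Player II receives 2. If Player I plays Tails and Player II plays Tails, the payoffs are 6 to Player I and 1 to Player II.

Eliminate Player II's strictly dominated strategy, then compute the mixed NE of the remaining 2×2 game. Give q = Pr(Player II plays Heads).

Player II's strategy Edge is strictly dominated by Tails: 2 > 1 and 1 > -2. Eliminate Edge.
Player I's indifference between Heads and Tails determines Player II's mixing probability q:
  Player I's payoff to Heads: q·1 + (1−q)·0 = q
  Player I's payoff to Tails: q·0 + (1−q)·6 = -6q + 6
  q = -6q + 6  ⇒  7q = 6  ⇒  q = 6/7.

q = 6/7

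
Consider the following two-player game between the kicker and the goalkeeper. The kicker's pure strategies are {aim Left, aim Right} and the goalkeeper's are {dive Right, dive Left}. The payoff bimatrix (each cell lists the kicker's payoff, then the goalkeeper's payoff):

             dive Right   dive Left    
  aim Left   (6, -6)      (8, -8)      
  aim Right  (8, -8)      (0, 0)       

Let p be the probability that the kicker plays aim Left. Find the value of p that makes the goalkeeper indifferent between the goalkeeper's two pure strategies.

p = 4/5

The kicker's mix must leave the goalkeeper indifferent between dive Right and dive Left.
  the goalkeeper's payoff from dive Right: p·(-6) + (1−p)·(-8) = 2p - 8
  the goalkeeper's payoff from dive Left: p·(-8) + (1−p)·0 = -8p
  2p - 8 = -8p  ⇒  10p = 8  ⇒  p = 4/5.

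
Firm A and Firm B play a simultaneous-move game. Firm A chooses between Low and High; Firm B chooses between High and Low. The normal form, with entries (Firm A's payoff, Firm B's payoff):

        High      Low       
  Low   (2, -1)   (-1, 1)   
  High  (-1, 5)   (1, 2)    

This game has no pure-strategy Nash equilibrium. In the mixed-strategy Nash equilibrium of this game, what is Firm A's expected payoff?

For Firm A to be willing to mix, Firm A must be indifferent between Low and High, which pins down Firm B's mix.
  Firm A's payoff from Low: q·2 + (1−q)·(-1) = 3q - 1
  Firm A's payoff from High: q·(-1) + (1−q)·1 = -2q + 1
  3q - 1 = -2q + 1  ⇒  5q = 2  ⇒  q = 2/5.
At equilibrium Firm A is indifferent across rows, so Firm A's payoff equals the payoff from Low: (2/5)·2 + (3/5)·(-1) = 1/5.

1/5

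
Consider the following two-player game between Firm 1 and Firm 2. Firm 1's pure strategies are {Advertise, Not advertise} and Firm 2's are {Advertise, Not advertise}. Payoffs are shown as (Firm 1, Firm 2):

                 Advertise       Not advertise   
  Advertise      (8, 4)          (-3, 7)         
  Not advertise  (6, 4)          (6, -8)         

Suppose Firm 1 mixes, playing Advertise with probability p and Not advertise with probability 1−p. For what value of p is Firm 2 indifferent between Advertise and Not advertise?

p = 4/5

Firm 1's mix must leave Firm 2 indifferent between Advertise and Not advertise.
  Firm 2's expected payoff from Advertise: p·4 + (1−p)·4 = 4
  Firm 2's expected payoff from Not advertise: p·7 + (1−p)·(-8) = 15p - 8
  4 = 15p - 8  ⇒  -15p = -12  ⇒  p = 4/5.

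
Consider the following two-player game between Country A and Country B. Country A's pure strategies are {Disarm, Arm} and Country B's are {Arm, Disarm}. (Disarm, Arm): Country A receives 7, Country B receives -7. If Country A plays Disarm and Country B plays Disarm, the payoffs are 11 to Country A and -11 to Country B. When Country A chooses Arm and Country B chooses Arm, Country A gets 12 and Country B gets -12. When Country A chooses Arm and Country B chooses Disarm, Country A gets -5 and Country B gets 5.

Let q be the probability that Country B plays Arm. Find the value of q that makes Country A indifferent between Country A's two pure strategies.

q = 16/21

In a mixed equilibrium Country A is indifferent between Disarm and Arm; this condition fixes q.
  Country A's expected payoff from Disarm: q·7 + (1−q)·11 = -4q + 11
  Country A's expected payoff from Arm: q·12 + (1−q)·(-5) = 17q - 5
  -4q + 11 = 17q - 5  ⇒  -21q = -16  ⇒  q = 16/21.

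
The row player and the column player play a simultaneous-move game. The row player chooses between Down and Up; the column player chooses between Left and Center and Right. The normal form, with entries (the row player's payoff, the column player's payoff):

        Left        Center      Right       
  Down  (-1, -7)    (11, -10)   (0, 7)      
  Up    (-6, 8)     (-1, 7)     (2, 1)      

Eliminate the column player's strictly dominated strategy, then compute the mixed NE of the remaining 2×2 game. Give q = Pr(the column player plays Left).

The column player's strategy Center is strictly dominated by Left: -7 > -10 and 8 > 7. Eliminate Center.
The column player's mix must leave the row player indifferent between Down and Up.
  the row player's payoff from Down: q·(-1) + (1−q)·0 = -q
  the row player's payoff from Up: q·(-6) + (1−q)·2 = -8q + 2
  -q = -8q + 2  ⇒  7q = 2  ⇒  q = 2/7.

q = 2/7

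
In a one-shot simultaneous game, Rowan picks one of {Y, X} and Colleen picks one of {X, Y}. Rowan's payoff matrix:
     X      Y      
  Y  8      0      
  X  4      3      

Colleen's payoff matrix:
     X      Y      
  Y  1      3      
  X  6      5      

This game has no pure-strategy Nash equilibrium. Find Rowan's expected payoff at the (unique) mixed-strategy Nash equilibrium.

For Rowan to be willing to mix, Rowan must be indifferent between Y and X, which pins down Colleen's mix.
  Rowan's payoff from Y: q·8 + (1−q)·0 = 8q
  Rowan's payoff from X: q·4 + (1−q)·3 = q + 3
  8q = q + 3  ⇒  7q = 3  ⇒  q = 3/7.
At equilibrium Rowan is indifferent across rows, so Rowan's payoff equals the payoff from Y: (3/7)·8 + (4/7)·0 = 24/7.

24/7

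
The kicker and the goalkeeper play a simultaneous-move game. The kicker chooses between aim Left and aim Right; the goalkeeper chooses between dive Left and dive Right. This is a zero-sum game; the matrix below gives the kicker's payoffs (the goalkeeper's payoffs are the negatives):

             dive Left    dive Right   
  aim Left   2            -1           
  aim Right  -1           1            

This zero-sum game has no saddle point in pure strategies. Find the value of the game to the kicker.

For the kicker to be willing to mix, the kicker must be indifferent between aim Left and aim Right, which pins down the goalkeeper's mix.
  the kicker's expected payoff from aim Left: q·2 + (1−q)·(-1) = 3q - 1
  the kicker's expected payoff from aim Right: q·(-1) + (1−q)·1 = -2q + 1
  3q - 1 = -2q + 1  ⇒  5q = 2  ⇒  q = 2/5.
The value is the kicker's expected payoff against this mix (using aim Left): (2/5)·2 + (3/5)·(-1) = 1/5.

v = 1/5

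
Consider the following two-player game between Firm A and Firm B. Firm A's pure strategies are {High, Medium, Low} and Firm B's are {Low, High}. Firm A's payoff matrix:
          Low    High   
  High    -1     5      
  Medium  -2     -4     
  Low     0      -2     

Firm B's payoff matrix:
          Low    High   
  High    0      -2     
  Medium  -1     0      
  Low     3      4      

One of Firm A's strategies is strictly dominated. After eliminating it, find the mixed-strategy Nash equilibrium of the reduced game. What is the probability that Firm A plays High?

p = 1/3

Firm A's strategy Medium is strictly dominated by Low: 0 > -2 and -2 > -4. Eliminate Medium.
For Firm B to be willing to mix, Firm B must be indifferent between Low and High, which pins down Firm A's mix.
  Firm B's payoff from Low: p·0 + (1−p)·3 = -3p + 3
  Firm B's payoff from High: p·(-2) + (1−p)·4 = -6p + 4
  -3p + 3 = -6p + 4  ⇒  3p = 1  ⇒  p = 1/3.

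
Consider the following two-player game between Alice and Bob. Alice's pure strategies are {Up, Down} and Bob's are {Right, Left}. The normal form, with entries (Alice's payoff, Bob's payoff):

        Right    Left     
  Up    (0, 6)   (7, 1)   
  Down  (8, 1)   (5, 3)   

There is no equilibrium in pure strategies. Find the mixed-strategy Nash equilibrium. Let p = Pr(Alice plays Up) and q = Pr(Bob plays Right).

For Bob to be willing to mix, Bob must be indifferent between Right and Left, which pins down Alice's mix.
  Bob's payoff from Right: p·6 + (1−p)·1 = 5p + 1
  Bob's payoff from Left: p·1 + (1−p)·3 = -2p + 3
  5p + 1 = -2p + 3  ⇒  7p = 2  ⇒  p = 2/7.
For Alice to be willing to mix, Alice must be indifferent between Up and Down, which pins down Bob's mix.
  Alice's expected payoff from Up: q·0 + (1−q)·7 = -7q + 7
  Alice's expected payoff from Down: q·8 + (1−q)·5 = 3q + 5
  -7q + 7 = 3q + 5  ⇒  -10q = -2  ⇒  q = 1/5.

p = 2/7, q = 1/5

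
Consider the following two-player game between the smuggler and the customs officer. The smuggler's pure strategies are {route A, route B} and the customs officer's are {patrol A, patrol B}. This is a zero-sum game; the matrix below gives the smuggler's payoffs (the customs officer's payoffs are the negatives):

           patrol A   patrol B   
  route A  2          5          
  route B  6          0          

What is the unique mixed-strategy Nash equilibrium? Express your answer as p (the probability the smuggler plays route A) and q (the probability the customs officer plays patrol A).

p = 2/3, q = 5/9

For the customs officer to be willing to mix, the customs officer must be indifferent between patrol A and patrol B, which pins down the smuggler's mix.
  the customs officer's expected payoff from patrol A: p·(-2) + (1−p)·(-6) = 4p - 6
  the customs officer's expected payoff from patrol B: p·(-5) + (1−p)·0 = -5p
  4p - 6 = -5p  ⇒  9p = 6  ⇒  p = 2/3.
In a mixed equilibrium the smuggler is indifferent between route A and route B; this condition fixes q.
  the smuggler's expected payoff from route A: q·2 + (1−q)·5 = -3q + 5
  the smuggler's expected payoff from route B: q·6 + (1−q)·0 = 6q
  -3q + 5 = 6q  ⇒  -9q = -5  ⇒  q = 5/9.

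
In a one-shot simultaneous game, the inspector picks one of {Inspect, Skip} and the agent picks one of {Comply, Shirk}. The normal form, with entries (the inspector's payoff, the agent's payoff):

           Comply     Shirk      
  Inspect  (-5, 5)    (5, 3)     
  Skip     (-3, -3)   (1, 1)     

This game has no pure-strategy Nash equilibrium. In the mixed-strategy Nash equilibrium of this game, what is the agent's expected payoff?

7/3

For the agent to be willing to mix, the agent must be indifferent between Comply and Shirk, which pins down the inspector's mix.
  the agent's payoff to Comply: p·5 + (1−p)·(-3) = 8p - 3
  the agent's payoff to Shirk: p·3 + (1−p)·1 = 2p + 1
  8p - 3 = 2p + 1  ⇒  6p = 4  ⇒  p = 2/3.
At equilibrium the agent is indifferent across columns, so the agent's payoff equals the payoff from Comply: (2/3)·5 + (1/3)·(-3) = 7/3.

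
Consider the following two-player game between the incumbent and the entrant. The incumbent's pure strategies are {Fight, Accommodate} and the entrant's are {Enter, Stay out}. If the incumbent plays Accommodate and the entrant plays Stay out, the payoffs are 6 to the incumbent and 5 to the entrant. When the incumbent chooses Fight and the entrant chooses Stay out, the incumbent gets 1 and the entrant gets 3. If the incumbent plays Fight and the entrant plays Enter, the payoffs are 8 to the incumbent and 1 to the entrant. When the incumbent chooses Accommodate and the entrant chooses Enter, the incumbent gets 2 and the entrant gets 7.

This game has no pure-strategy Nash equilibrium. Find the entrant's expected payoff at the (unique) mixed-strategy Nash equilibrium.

4

Set the entrant's expected payoff from Enter equal to that from Stay out:
  the entrant's payoff to Enter: p·1 + (1−p)·7 = -6p + 7
  the entrant's payoff to Stay out: p·3 + (1−p)·5 = -2p + 5
  -6p + 7 = -2p + 5  ⇒  -4p = -2  ⇒  p = 1/2.
At equilibrium the entrant is indifferent across columns, so the entrant's payoff equals the payoff from Enter: (1/2)·1 + (1/2)·7 = 4.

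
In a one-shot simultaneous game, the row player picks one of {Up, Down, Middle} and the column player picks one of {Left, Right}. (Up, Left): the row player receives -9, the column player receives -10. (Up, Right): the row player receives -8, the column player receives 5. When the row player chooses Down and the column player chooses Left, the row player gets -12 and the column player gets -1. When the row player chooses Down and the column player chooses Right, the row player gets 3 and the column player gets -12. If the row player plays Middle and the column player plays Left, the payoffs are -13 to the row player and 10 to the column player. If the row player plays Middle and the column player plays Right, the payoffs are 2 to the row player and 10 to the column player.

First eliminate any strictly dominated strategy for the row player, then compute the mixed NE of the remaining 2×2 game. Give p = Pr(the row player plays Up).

The row player's strategy Middle is strictly dominated by Down: -12 > -13 and 3 > 2. Eliminate Middle.
For the column player to be willing to mix, the column player must be indifferent between Left and Right, which pins down the row player's mix.
  the column player's expected payoff from Left: p·(-10) + (1−p)·(-1) = -9p - 1
  the column player's expected payoff from Right: p·5 + (1−p)·(-12) = 17p - 12
  -9p - 1 = 17p - 12  ⇒  -26p = -11  ⇒  p = 11/26.

p = 11/26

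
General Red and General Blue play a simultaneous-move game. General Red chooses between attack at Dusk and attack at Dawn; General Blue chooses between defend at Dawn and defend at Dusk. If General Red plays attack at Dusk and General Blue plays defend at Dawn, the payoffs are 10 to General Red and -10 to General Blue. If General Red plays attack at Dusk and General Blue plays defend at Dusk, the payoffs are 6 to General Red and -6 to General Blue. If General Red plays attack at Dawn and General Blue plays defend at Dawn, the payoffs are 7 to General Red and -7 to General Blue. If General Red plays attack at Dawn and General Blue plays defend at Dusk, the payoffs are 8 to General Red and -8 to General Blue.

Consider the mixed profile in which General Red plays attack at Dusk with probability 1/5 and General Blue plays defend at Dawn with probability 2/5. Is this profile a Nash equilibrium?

Check General Blue's indifference given General Red's mix p = 1/5:
  payoff from defend at Dawn = -38/5; payoff from defend at Dusk = -38/5 — equal.
Check General Red's indifference given General Blue's mix q = 2/5:
  payoff from attack at Dusk = 38/5; payoff from attack at Dawn = 38/5 — equal.
Both players are indifferent, so neither can profitably deviate.

Yes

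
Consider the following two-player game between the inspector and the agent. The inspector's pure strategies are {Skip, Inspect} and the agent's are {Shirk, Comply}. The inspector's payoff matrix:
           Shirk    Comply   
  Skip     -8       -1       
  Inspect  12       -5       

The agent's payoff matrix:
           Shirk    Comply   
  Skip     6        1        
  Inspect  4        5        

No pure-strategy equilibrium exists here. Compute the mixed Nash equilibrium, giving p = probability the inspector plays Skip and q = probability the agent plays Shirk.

The agent's indifference between Shirk and Comply determines the inspector's mixing probability p:
  the agent's payoff from Shirk: p·6 + (1−p)·4 = 2p + 4
  the agent's payoff from Comply: p·1 + (1−p)·5 = -4p + 5
  2p + 4 = -4p + 5  ⇒  6p = 1  ⇒  p = 1/6.
Set the inspector's expected payoff from Skip equal to that from Inspect:
  the inspector's payoff to Skip: q·(-8) + (1−q)·(-1) = -7q - 1
  the inspector's payoff to Inspect: q·12 + (1−q)·(-5) = 17q - 5
  -7q - 1 = 17q - 5  ⇒  -24q = -4  ⇒  q = 1/6.

p = 1/6, q = 1/6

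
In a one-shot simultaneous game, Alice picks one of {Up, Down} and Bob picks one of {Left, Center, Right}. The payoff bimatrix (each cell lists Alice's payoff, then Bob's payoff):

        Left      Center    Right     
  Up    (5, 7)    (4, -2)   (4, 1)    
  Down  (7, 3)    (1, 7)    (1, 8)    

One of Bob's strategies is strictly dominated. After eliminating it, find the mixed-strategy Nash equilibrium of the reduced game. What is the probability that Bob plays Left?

q = 3/5

Bob's strategy Center is strictly dominated by Right: 1 > -2 and 8 > 7. Eliminate Center.
Set Alice's expected payoff from Up equal to that from Down:
  Alice's payoff from Up: q·5 + (1−q)·4 = q + 4
  Alice's payoff from Down: q·7 + (1−q)·1 = 6q + 1
  q + 4 = 6q + 1  ⇒  -5q = -3  ⇒  q = 3/5.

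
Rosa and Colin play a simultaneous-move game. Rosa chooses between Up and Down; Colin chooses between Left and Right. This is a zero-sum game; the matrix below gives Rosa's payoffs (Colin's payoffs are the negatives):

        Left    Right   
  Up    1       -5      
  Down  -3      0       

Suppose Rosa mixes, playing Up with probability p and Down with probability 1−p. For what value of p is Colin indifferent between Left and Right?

For Colin to be willing to mix, Colin must be indifferent between Left and Right, which pins down Rosa's mix.
  Colin's payoff to Left: p·(-1) + (1−p)·3 = -4p + 3
  Colin's payoff to Right: p·5 + (1−p)·0 = 5p
  -4p + 3 = 5p  ⇒  -9p = -3  ⇒  p = 1/3.

p = 1/3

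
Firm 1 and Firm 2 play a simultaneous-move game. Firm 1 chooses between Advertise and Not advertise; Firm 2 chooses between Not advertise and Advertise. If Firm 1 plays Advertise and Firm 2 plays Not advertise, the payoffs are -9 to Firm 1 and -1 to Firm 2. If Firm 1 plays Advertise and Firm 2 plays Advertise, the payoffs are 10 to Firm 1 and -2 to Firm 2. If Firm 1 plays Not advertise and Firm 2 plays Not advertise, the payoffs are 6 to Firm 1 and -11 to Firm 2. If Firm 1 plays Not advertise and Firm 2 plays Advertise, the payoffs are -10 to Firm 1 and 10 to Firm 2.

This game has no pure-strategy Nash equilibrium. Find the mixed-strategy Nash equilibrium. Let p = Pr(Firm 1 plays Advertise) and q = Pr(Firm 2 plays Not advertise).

Set Firm 2's expected payoff from Not advertise equal to that from Advertise:
  Firm 2's payoff to Not advertise: p·(-1) + (1−p)·(-11) = 10p - 11
  Firm 2's payoff to Advertise: p·(-2) + (1−p)·10 = -12p + 10
  10p - 11 = -12p + 10  ⇒  22p = 21  ⇒  p = 21/22.
Firm 1's indifference between Advertise and Not advertise determines Firm 2's mixing probability q:
  Firm 1's payoff from Advertise: q·(-9) + (1−q)·10 = -19q + 10
  Firm 1's payoff from Not advertise: q·6 + (1−q)·(-10) = 16q - 10
  -19q + 10 = 16q - 10  ⇒  -35q = -20  ⇒  q = 4/7.

p = 21/22, q = 4/7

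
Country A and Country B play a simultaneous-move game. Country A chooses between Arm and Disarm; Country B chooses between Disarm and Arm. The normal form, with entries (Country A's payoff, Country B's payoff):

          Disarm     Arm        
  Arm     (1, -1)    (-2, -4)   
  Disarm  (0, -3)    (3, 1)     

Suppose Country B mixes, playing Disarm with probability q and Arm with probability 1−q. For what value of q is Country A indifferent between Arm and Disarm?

q = 5/6

Country B's mix must leave Country A indifferent between Arm and Disarm.
  Country A's payoff from Arm: q·1 + (1−q)·(-2) = 3q - 2
  Country A's payoff from Disarm: q·0 + (1−q)·3 = -3q + 3
  3q - 2 = -3q + 3  ⇒  6q = 5  ⇒  q = 5/6.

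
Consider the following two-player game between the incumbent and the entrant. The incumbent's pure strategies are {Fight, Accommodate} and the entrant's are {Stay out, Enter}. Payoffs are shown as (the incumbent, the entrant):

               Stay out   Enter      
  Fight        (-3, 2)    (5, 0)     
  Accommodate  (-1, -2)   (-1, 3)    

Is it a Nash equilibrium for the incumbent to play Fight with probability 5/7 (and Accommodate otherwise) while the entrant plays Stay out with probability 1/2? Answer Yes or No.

No

Given the entrant's mix q = 1/2, the incumbent's payoff from Fight is 1 but from Accommodate is -1. The incumbent strictly prefers Fight, so the incumbent would not mix.
So the proposed profile is not a Nash equilibrium.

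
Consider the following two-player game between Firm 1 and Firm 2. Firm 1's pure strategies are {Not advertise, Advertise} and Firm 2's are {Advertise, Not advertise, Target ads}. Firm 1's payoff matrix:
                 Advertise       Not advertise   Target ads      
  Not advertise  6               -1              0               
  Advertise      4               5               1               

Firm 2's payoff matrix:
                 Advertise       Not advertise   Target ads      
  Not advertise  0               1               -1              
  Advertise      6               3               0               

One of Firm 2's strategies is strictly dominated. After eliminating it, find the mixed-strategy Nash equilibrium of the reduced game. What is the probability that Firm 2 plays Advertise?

Firm 2's strategy Target ads is strictly dominated by Not advertise: 1 > -1 and 3 > 0. Eliminate Target ads.
Firm 1's indifference between Not advertise and Advertise determines Firm 2's mixing probability q:
  Firm 1's payoff from Not advertise: q·6 + (1−q)·(-1) = 7q - 1
  Firm 1's payoff from Advertise: q·4 + (1−q)·5 = -q + 5
  7q - 1 = -q + 5  ⇒  8q = 6  ⇒  q = 3/4.

q = 3/4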